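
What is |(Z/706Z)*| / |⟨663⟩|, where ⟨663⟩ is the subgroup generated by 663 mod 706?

2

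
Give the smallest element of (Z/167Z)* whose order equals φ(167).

5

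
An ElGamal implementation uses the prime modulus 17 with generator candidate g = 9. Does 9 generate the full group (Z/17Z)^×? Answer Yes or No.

φ(17) = 17 − 1 = 16 = 2^4.
9 is a primitive root mod 17 iff 9^(φ(17)/q) ≢ 1 for every prime q | φ(17), i.e. q ∈ {2}.
9^8 ≡ 1 (mod 17)  [q = 2: ≡ 1 ✗]
Since 9^8 ≡ 1, the order of 9 divides 8 < 16, so 9 is not a primitive root.

No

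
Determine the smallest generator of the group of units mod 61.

φ(61) = 61 − 1 = 60 = 2^2 · 3 · 5.
g is a primitive root iff g^(60/q) ≢ 1 (mod 61) for each prime q ∈ {2, 3, 5}.
g = 2: 2^30 ≡ 60; 2^20 ≡ 47; 2^12 ≡ 9 — none is 1, so 2 is a primitive root.
So 2 is the smallest generator of (Z/61Z)^×.

2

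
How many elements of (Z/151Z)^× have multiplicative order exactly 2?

1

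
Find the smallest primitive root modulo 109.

φ(109) = 109 − 1 = 108 = 2^2 · 3^3.
Test candidates g = 2, 3, … against the prime factors q ∈ {2, 3} of φ(109): g is a generator iff g^(108/q) ≢ 1 for every such q.
g = 2: 2^54 ≡ 108; 2^36 ≡ 1 — hits 1, so not a primitive root.
g = 3: 3^54 ≡ 1 — hits 1, so not a primitive root.
g = 4: 4^54 ≡ 1 — hits 1, so not a primitive root.
g = 5: 5^54 ≡ 1 — hits 1, so not a primitive root.
g = 6: 6^54 ≡ 108; 6^36 ≡ 63 — none is 1, so 6 is a primitive root.
Hence the least primitive root of 109 is 6.

6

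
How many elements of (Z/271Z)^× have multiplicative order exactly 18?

φ(271) = 271 − 1 = 270 = 2 · 3^3 · 5.
(Z/271Z)^× is cyclic (|G| = 270); a cyclic group of order m has exactly φ(d) elements of each order d | m, and none otherwise.
18 = 2 · 3^2 divides 270, and φ(18) = 6.

6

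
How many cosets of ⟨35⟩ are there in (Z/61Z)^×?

ord(35) | φ(61) = 61 − 1 = 60 = 2^2 · 3 · 5.
Divisors of 60: 1, 2, 3, 4, 5, 6, 10, 12, 15, 20, 30, 60.
Compute 35^d (mod 61) for the divisors d until we hit 1:
35^1 ≡ 35 (mod 61)
35^2 ≡ 5 (mod 61)
35^3 ≡ 53 (mod 61)
35^4 ≡ 25 (mod 61)
35^5 ≡ 21 (mod 61)
35^6 ≡ 3 (mod 61)
35^10 ≡ 14 (mod 61)
35^12 ≡ 9 (mod 61)
35^15 ≡ 50 (mod 61)
35^20 ≡ 13 (mod 61)
35^30 ≡ 60 (mod 61)
35^60 ≡ 1 (mod 61) ✓
So ord_61(35) = 60, hence |⟨35⟩| = 60.
[(Z/61Z)^× : ⟨35⟩] = 60/60 = 1.

1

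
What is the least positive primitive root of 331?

φ(331) = 331 − 1 = 330 = 2 · 3 · 5 · 11.
Test candidates g = 2, 3, … against the prime factors q ∈ {2, 3, 5, 11} of φ(331): g is a generator iff g^(330/q) ≢ 1 for every such q.
g = 2: 2^165 ≡ 330; 2^110 ≡ 299; 2^66 ≡ 64; 2^30 ≡ 1 — hits 1, so not a primitive root.
g = 3: 3^165 ≡ 330; 3^110 ≡ 299; 3^66 ≡ 64; 3^30 ≡ 270 — none is 1, so 3 is a primitive root.
So 3 is the smallest generator of (Z/331Z)^×.

3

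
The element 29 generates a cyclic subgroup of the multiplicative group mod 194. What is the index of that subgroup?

Since 29 ∈ (Z/194Z)^×, its order divides φ(194) = φ(2)·φ(97) = 1·96 = 96 = 2^5 · 3.
Divisors of 96: 1, 2, 3, 4, 6, 8, 12, 16, 24, 32, 48, 96.
Check 29^d mod 194 for each divisor in increasing order:
29^1 ≡ 29 (mod 194)
29^2 ≡ 65 (mod 194)
29^3 ≡ 139 (mod 194)
29^4 ≡ 151 (mod 194)
29^6 ≡ 115 (mod 194)
29^8 ≡ 103 (mod 194)
29^12 ≡ 33 (mod 194)
29^16 ≡ 133 (mod 194)
29^24 ≡ 119 (mod 194)
29^32 ≡ 35 (mod 194)
29^48 ≡ 193 (mod 194)
29^96 ≡ 1 (mod 194) ✓
So ord_194(29) = 96, hence |⟨29⟩| = 96.
Index = |(Z/194Z)^×| / |⟨29⟩| = 96 / 96 = 1.

1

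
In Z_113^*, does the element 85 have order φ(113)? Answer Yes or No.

No

φ(113) = 113 − 1 = 112 = 2^4 · 7.
Test 85^(112/q) mod 113 for each prime factor q of 112:
85^56 ≡ 1 (mod 113)  [q = 2: ≡ 1 ✗]
85^16 ≡ 106 (mod 113)  [q = 7: ≢ 1 ✓]
85^56 ≡ 1 shows ord(85) | 56, strictly less than φ(113); not a primitive root.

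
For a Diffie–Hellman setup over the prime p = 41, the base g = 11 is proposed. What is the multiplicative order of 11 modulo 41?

By Lagrange's theorem, ord_41(11) divides φ(41) = 41 − 1 = 40 = 2^3 · 5.
Divisors of 40: 1, 2, 4, 5, 8, 10, 20, 40.
Compute 11^d (mod 41) for the divisors d until we hit 1:
11^1 ≡ 11 (mod 41)
11^2 ≡ 39 (mod 41)
11^4 ≡ 4 (mod 41)
11^5 ≡ 3 (mod 41)
11^8 ≡ 16 (mod 41)
11^10 ≡ 9 (mod 41)
11^20 ≡ 40 (mod 41)
11^40 ≡ 1 (mod 41) ✓
Hence ord(11) = 40.

40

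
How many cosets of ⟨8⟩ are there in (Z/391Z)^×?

Since 8 ∈ (Z/391Z)^×, its order divides φ(391) = φ(17·23) = (17−1)·(23−1) = 16·22 = 352 = 2^5 · 11.
Divisors of 352: 1, 2, 4, 8, 11, 16, 22, 32, 44, 88, 176, 352.
Test each divisor d:
8^1 ≡ 8 (mod 391)
8^2 ≡ 64 (mod 391)
8^4 ≡ 186 (mod 391)
8^8 ≡ 188 (mod 391)
8^11 ≡ 70 (mod 391)
8^16 ≡ 154 (mod 391)
8^22 ≡ 208 (mod 391)
8^32 ≡ 256 (mod 391)
8^44 ≡ 254 (mod 391)
8^88 ≡ 1 (mod 391) ✓
Thus |⟨8⟩| = ord(8) = 88.
[(Z/391Z)^× : ⟨8⟩] = 352/88 = 4.

4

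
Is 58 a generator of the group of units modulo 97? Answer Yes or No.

φ(97) = 97 − 1 = 96 = 2^5 · 3.
58 is a primitive root mod 97 iff 58^(φ(97)/q) ≢ 1 for every prime q | φ(97), i.e. q ∈ {2, 3}.
58^48 ≡ 96 (mod 97)  [q = 2: ≢ 1 ✓]
58^32 ≡ 61 (mod 97)  [q = 3: ≢ 1 ✓]
None equal 1, so ord_97(58) = 96: 58 is a primitive root.

Yes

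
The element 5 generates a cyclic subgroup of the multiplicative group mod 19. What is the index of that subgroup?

2

Since 5 ∈ (Z/19Z)^×, its order divides φ(19) = 19 − 1 = 18 = 2 · 3^2.
Divisors of 18: 1, 2, 3, 6, 9, 18.
Compute 5^d (mod 19) for the divisors d until we hit 1:
5^1 ≡ 5 (mod 19)
5^2 ≡ 6 (mod 19)
5^3 ≡ 11 (mod 19)
5^6 ≡ 7 (mod 19)
5^9 ≡ 1 (mod 19) ✓
The order of 5 is 9, so the subgroup it generates has 9 elements.
Index = |(Z/19Z)^×| / |⟨5⟩| = 18 / 9 = 2.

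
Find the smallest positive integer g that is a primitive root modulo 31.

3

φ(31) = 31 − 1 = 30 = 2 · 3 · 5.
g is a primitive root iff g^(30/q) ≢ 1 (mod 31) for each prime q ∈ {2, 3, 5}.
g = 2: 2^15 ≡ 1 — hits 1, so not a primitive root.
g = 3: 3^15 ≡ 30; 3^10 ≡ 25; 3^6 ≡ 16 — none is 1, so 3 is a primitive root.
So 3 is the smallest generator of (Z/31Z)^×.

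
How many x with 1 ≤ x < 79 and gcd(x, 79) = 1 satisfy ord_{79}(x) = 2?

1

φ(79) = 79 − 1 = 78 = 2 · 3 · 13.
In a cyclic group of order 78, there are φ(d) elements of order d for each divisor d of 78, and zero for non-divisors.
2 | 78, and φ(2) = 2 − 1 = 1.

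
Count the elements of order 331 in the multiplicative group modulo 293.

0

φ(293) = 293 − 1 = 292 = 2^2 · 73.
(Z/293Z)^× is cyclic (|G| = 292); a cyclic group of order m has exactly φ(d) elements of each order d | m, and none otherwise.
Here 292 is not a multiple of 331, so there are no elements of order 331.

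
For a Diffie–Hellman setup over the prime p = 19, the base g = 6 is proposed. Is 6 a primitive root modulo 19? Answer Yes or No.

No

φ(19) = 19 − 1 = 18 = 2 · 3^2.
Test 6^(18/q) mod 19 for each prime factor q of 18:
6^9 ≡ 1 (mod 19)  [q = 2: ≡ 1 ✗]
6^6 ≡ 11 (mod 19)  [q = 3: ≢ 1 ✓]
Since 6^9 ≡ 1, the order of 6 divides 9 < 18, so 6 is not a primitive root.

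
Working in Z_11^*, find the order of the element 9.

Since 9 ∈ (Z/11Z)^×, its order divides φ(11) = 11 − 1 = 10 = 2 · 5.
Divisors of 10: 1, 2, 5, 10.
Compute 9^d (mod 11) for the divisors d until we hit 1:
9^1 ≡ 9
9^2 ≡ 4
9^5 ≡ 1
Therefore the multiplicative order of 9 modulo 11 is 5.

5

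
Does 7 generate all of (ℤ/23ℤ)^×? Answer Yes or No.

Yes

φ(23) = 23 − 1 = 22 = 2 · 11.
An element g generates (Z/23Z)^× iff g^(22/q) ≢ 1 (mod 23) for each prime q ∈ {2, 11}.
7^11 ≡ 22 (mod 23)  [q = 2: ≢ 1 ✓]
7^2 ≡ 3 (mod 23)  [q = 11: ≢ 1 ✓]
All checks pass, so 7 has order 22 and is a primitive root modulo 23.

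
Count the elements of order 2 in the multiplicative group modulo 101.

φ(101) = 101 − 1 = 100 = 2^2 · 5^2.
(Z/101Z)^× is cyclic (|G| = 100); a cyclic group of order m has exactly φ(d) elements of each order d | m, and none otherwise.
2 | 100, and φ(2) = 2 − 1 = 1.

1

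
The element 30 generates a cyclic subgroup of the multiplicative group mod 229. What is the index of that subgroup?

ord(30) | φ(229) = 229 − 1 = 228 = 2^2 · 3 · 19.
Divisors of 228: 1, 2, 3, 4, 6, 12, 19, 38, 57, 76, 114, 228.
Test each divisor d:
30^1 ≡ 30 (mod 229)
30^2 ≡ 213 (mod 229)
30^3 ≡ 207 (mod 229)
30^4 ≡ 27 (mod 229)
30^6 ≡ 26 (mod 229)
30^12 ≡ 218 (mod 229)
30^19 ≡ 122 (mod 229)
30^38 ≡ 228 (mod 229)
30^57 ≡ 107 (mod 229)
30^76 ≡ 1 (mod 229) ✓
The order of 30 is 76, so the subgroup it generates has 76 elements.
[(Z/229Z)^× : ⟨30⟩] = 228/76 = 3.

3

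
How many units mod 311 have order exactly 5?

4

φ(311) = 311 − 1 = 310 = 2 · 5 · 31.
(Z/311Z)^× is cyclic (|G| = 310); a cyclic group of order m has exactly φ(d) elements of each order d | m, and none otherwise.
5 | 310, and φ(5) = 5 − 1 = 4.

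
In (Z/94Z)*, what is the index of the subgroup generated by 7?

2

By Lagrange's theorem, ord_94(7) divides φ(94) = φ(2)·φ(47) = 1·46 = 46 = 2 · 23.
Divisors of 46: 1, 2, 23, 46.
Evaluate successive powers at the divisors of 46:
7^1 ≡ 7
7^2 ≡ 49
7^23 ≡ 1
So ord_94(7) = 23, hence |⟨7⟩| = 23.
Index = |(Z/94Z)^×| / |⟨7⟩| = 46 / 23 = 2.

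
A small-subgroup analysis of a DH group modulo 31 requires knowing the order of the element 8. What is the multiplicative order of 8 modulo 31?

5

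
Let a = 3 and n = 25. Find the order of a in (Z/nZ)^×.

The order of 3 must divide φ(25) = φ(5^2) = 5·(5−1) = 20 = 2^2 · 5.
Divisors of 20: 1, 2, 4, 5, 10, 20.
Test each divisor d:
3^1 ≡ 3 (mod 25)
3^2 ≡ 9 (mod 25)
3^4 ≡ 6 (mod 25)
3^5 ≡ 18 (mod 25)
3^10 ≡ 24 (mod 25)
3^20 ≡ 1 (mod 25) ✓
The smallest such exponent is 20, so the order of 3 is 20.

20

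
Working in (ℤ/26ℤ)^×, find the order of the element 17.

6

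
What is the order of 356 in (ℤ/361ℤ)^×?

342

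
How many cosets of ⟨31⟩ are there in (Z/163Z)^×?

By Lagrange's theorem, ord_163(31) divides φ(163) = 163 − 1 = 162 = 2 · 3^4.
Divisors of 162: 1, 2, 3, 6, 9, 18, 27, 54, 81, 162.
Evaluate successive powers at the divisors of 162:
31^1 ≡ 31
31^2 ≡ 146
31^3 ≡ 125
31^6 ≡ 140
31^9 ≡ 59
31^18 ≡ 58
31^27 ≡ 162
31^54 ≡ 1
So ord_163(31) = 54, hence |⟨31⟩| = 54.
[(Z/163Z)^× : ⟨31⟩] = 162/54 = 3.

3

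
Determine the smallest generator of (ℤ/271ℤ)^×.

φ(271) = 271 − 1 = 270 = 2 · 3^3 · 5.
g is a primitive root iff g^(270/q) ≢ 1 (mod 271) for each prime q ∈ {2, 3, 5}.
g = 2: 2^135 ≡ 1 — hits 1, so not a primitive root.
g = 3: 3^135 ≡ 270; 3^90 ≡ 1 — hits 1, so not a primitive root.
g = 4: 4^135 ≡ 1 — hits 1, so not a primitive root.
g = 5: 5^135 ≡ 1 — hits 1, so not a primitive root.
g = 6: 6^135 ≡ 270; 6^90 ≡ 242; 6^54 ≡ 10 — none is 1, so 6 is a primitive root.
So 6 is the smallest generator of (Z/271Z)^×.

6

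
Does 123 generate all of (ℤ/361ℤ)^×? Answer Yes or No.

φ(361) = φ(19^2) = 19·(19−1) = 342 = 2 · 3^2 · 19.
It suffices to check that the order of 123 is not a proper divisor of 342: compute 123^(342/q) for q ∈ {2, 3, 19}.
123^171 ≡ 1 (mod 361)  [q = 2: ≡ 1 ✗]
123^114 ≡ 68 (mod 361)  [q = 3: ≢ 1 ✓]
123^18 ≡ 191 (mod 361)  [q = 19: ≢ 1 ✓]
123^171 ≡ 1 shows ord(123) | 171, strictly less than φ(361); not a primitive root.

No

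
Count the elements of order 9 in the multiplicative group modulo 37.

φ(37) = 37 − 1 = 36 = 2^2 · 3^2.
In a cyclic group of order 36, there are φ(d) elements of order d for each divisor d of 36, and zero for non-divisors.
9 = 3^2 divides 36, and φ(9) = 6.

6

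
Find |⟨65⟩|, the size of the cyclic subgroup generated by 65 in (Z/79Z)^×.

The order of 65 must divide φ(79) = 79 − 1 = 78 = 2 · 3 · 13.
Divisors of 78: 1, 2, 3, 6, 13, 26, 39, 78.
Test each divisor d:
65^1 ≡ 65 (mod 79)
65^2 ≡ 38 (mod 79)
65^3 ≡ 21 (mod 79)
65^6 ≡ 46 (mod 79)
65^13 ≡ 1 (mod 79) ✓
The smallest such exponent is 13, so the order of 65 is 13.

13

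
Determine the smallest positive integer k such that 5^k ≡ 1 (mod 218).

Since 5 ∈ (Z/218Z)^×, its order divides φ(218) = φ(2)·φ(109) = 1·108 = 108 = 2^2 · 3^3.
Divisors of 108: 1, 2, 3, 4, 6, 9, 12, 18, 27, 36, 54, 108.
Check 5^d mod 218 for each divisor in increasing order:
5^1 ≡ 5 (mod 218)
5^2 ≡ 25 (mod 218)
5^3 ≡ 125 (mod 218)
5^4 ≡ 189 (mod 218)
5^6 ≡ 147 (mod 218)
5^9 ≡ 63 (mod 218)
5^12 ≡ 27 (mod 218)
5^18 ≡ 45 (mod 218)
5^27 ≡ 1 (mod 218) ✓
So ord_218(5) = 27.

27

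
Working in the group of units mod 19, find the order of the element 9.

9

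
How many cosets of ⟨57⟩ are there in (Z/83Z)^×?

1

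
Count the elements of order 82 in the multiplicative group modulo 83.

φ(83) = 83 − 1 = 82 = 2 · 41.
Since (Z/83Z)^× is cyclic of order 82, the number of elements of order d is φ(d) when d | 82 and 0 otherwise.
82 = 2 · 41 divides 82, and φ(82) = 40.

40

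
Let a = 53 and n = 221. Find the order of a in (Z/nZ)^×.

8

The order of 53 must divide φ(221) = φ(13·17) = (13−1)·(17−1) = 12·16 = 192 = 2^6 · 3.
Divisors of 192: 1, 2, 3, 4, 6, 8, 12, 16, 24, 32, 48, 64, 96, 192.
Test each divisor d:
53^1 ≡ 53 (mod 221)
53^2 ≡ 157 (mod 221)
53^3 ≡ 144 (mod 221)
53^4 ≡ 118 (mod 221)
53^6 ≡ 183 (mod 221)
53^8 ≡ 1 (mod 221) ✓
The smallest such exponent is 8, so the order of 53 is 8.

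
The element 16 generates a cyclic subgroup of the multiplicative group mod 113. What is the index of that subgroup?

16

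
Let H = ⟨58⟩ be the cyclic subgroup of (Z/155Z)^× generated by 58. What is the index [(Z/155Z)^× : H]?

Since 58 ∈ (Z/155Z)^×, its order divides φ(155) = φ(5·31) = (5−1)·(31−1) = 4·30 = 120 = 2^3 · 3 · 5.
Divisors of 120: 1, 2, 3, 4, 5, 6, 8, 10, 12, 15, 20, 24, 30, 40, 60, 120.
Test each divisor d:
58^1 ≡ 58
58^2 ≡ 109
58^3 ≡ 122
58^4 ≡ 101
58^5 ≡ 123
58^6 ≡ 4
58^8 ≡ 126
58^10 ≡ 94
58^12 ≡ 16
58^15 ≡ 92
58^20 ≡ 1
The order of 58 is 20, so the subgroup it generates has 20 elements.
The index is φ(155) / ord(58) = 120 / 20 = 6.

6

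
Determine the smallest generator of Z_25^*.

2

φ(25) = φ(5^2) = 5·(5−1) = 20 = 2^2 · 5.
g is a primitive root iff g^(20/q) ≢ 1 (mod 25) for each prime q ∈ {2, 5}.
g = 2: 2^10 ≡ 24; 2^4 ≡ 16 — none is 1, so 2 is a primitive root.
So 2 is the smallest generator of (Z/25Z)^×.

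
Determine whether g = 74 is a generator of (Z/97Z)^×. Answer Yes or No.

Yes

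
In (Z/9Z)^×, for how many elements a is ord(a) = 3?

2

φ(9) = φ(3^2) = 3·(3−1) = 6 = 2 · 3.
Since (Z/9Z)^× is cyclic of order 6, the number of elements of order d is φ(d) when d | 6 and 0 otherwise.
3 | 6, and φ(3) = 3 − 1 = 2.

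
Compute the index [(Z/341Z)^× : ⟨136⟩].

10

Since 136 ∈ (Z/341Z)^×, its order divides φ(341) = φ(11·31) = (11−1)·(31−1) = 10·30 = 300 = 2^2 · 3 · 5^2.
Divisors of 300: 1, 2, 3, 4, 5, 6, 10, 12, 15, 20, 25, 30, 50, 60, 75, 100, 150, 300.
Evaluate successive powers at the divisors of 300:
136^1 ≡ 136 (mod 341)
136^2 ≡ 82 (mod 341)
136^3 ≡ 240 (mod 341)
136^4 ≡ 245 (mod 341)
136^5 ≡ 243 (mod 341)
136^6 ≡ 312 (mod 341)
136^10 ≡ 56 (mod 341)
136^12 ≡ 159 (mod 341)
136^15 ≡ 309 (mod 341)
136^20 ≡ 67 (mod 341)
136^25 ≡ 254 (mod 341)
136^30 ≡ 1 (mod 341) ✓
Thus |⟨136⟩| = ord(136) = 30.
The index is φ(341) / ord(136) = 300 / 30 = 10.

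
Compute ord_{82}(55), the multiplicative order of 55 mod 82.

8

By Lagrange's theorem, ord_82(55) divides φ(82) = φ(2)·φ(41) = 1·40 = 40 = 2^3 · 5.
Divisors of 40: 1, 2, 4, 5, 8, 10, 20, 40.
Check 55^d mod 82 for each divisor in increasing order:
55^1 ≡ 55 (mod 82)
55^2 ≡ 73 (mod 82)
55^4 ≡ 81 (mod 82)
55^5 ≡ 27 (mod 82)
55^8 ≡ 1 (mod 82) ✓
The smallest such exponent is 8, so the order of 55 is 8.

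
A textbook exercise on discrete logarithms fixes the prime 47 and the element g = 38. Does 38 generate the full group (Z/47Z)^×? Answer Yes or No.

Yes

φ(47) = 47 − 1 = 46 = 2 · 23.
Test 38^(46/q) mod 47 for each prime factor q of 46:
38^23 ≡ 46 (mod 47)  [q = 2: ≢ 1 ✓]
38^2 ≡ 34 (mod 47)  [q = 23: ≢ 1 ✓]
None equal 1, so ord_47(38) = 46: 38 is a primitive root.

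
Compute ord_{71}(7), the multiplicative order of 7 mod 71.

The order of 7 must divide φ(71) = 71 − 1 = 70 = 2 · 5 · 7.
Divisors of 70: 1, 2, 5, 7, 10, 14, 35, 70.
Check 7^d mod 71 for each divisor in increasing order:
7^1 ≡ 7 (mod 71)
7^2 ≡ 49 (mod 71)
7^5 ≡ 51 (mod 71)
7^7 ≡ 14 (mod 71)
7^10 ≡ 45 (mod 71)
7^14 ≡ 54 (mod 71)
7^35 ≡ 70 (mod 71)
7^70 ≡ 1 (mod 71) ✓
So ord_71(7) = 70.

70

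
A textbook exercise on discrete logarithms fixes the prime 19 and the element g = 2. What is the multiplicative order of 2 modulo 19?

18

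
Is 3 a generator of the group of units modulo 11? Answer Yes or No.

No

φ(11) = 11 − 1 = 10 = 2 · 5.
3 is a primitive root mod 11 iff 3^(φ(11)/q) ≢ 1 for every prime q | φ(11), i.e. q ∈ {2, 5}.
3^5 ≡ 1 (mod 11)  [q = 2: ≡ 1 ✗]
3^2 ≡ 9 (mod 11)  [q = 5: ≢ 1 ✓]
The check at q = 2 fails, so 3 generates a proper subgroup.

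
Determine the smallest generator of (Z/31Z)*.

φ(31) = 31 − 1 = 30 = 2 · 3 · 5.
Test candidates g = 2, 3, … against the prime factors q ∈ {2, 3, 5} of φ(31): g is a generator iff g^(30/q) ≢ 1 for every such q.
g = 2: 2^15 ≡ 1 — hits 1, so not a primitive root.
g = 3: 3^15 ≡ 30; 3^10 ≡ 25; 3^6 ≡ 16 — none is 1, so 3 is a primitive root.
The smallest primitive root modulo 31 is 3.

3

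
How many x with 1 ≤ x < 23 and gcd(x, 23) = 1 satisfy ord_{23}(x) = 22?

10

φ(23) = 23 − 1 = 22 = 2 · 11.
Since (Z/23Z)^× is cyclic of order 22, the number of elements of order d is φ(d) when d | 22 and 0 otherwise.
22 = 2 · 11 divides 22, and φ(22) = 10.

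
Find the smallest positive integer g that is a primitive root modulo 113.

3

φ(113) = 113 − 1 = 112 = 2^4 · 7.
g is a primitive root iff g^(112/q) ≢ 1 (mod 113) for each prime q ∈ {2, 7}.
g = 2: 2^56 ≡ 1 — hits 1, so not a primitive root.
g = 3: 3^56 ≡ 112; 3^16 ≡ 49 — none is 1, so 3 is a primitive root.
The smallest primitive root modulo 113 is 3.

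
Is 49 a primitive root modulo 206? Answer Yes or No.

φ(206) = φ(2)·φ(103) = 1·102 = 102 = 2 · 3 · 17.
49 is a primitive root mod 206 iff 49^(φ(206)/q) ≢ 1 for every prime q | φ(206), i.e. q ∈ {2, 3, 17}.
49^51 ≡ 1 (mod 206)  [q = 2: ≡ 1 ✗]
49^34 ≡ 149 (mod 206)  [q = 3: ≢ 1 ✓]
49^6 ≡ 117 (mod 206)  [q = 17: ≢ 1 ✓]
The check at q = 2 fails, so 49 generates a proper subgroup.

No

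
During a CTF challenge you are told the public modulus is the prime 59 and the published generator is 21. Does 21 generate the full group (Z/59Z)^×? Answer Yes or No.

No

φ(59) = 59 − 1 = 58 = 2 · 29.
An element g generates (Z/59Z)^× iff g^(58/q) ≢ 1 (mod 59) for each prime q ∈ {2, 29}.
21^29 ≡ 1 (mod 59)  [q = 2: ≡ 1 ✗]
21^2 ≡ 28 (mod 59)  [q = 29: ≢ 1 ✓]
The check at q = 2 fails, so 21 generates a proper subgroup.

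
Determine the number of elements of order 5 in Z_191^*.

4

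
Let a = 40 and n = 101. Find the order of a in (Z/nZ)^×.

ord(40) | φ(101) = 101 − 1 = 100 = 2^2 · 5^2.
Divisors of 100: 1, 2, 4, 5, 10, 20, 25, 50, 100.
Compute 40^d (mod 101) for the divisors d until we hit 1:
40^1 ≡ 40 (mod 101)
40^2 ≡ 85 (mod 101)
40^4 ≡ 54 (mod 101)
40^5 ≡ 39 (mod 101)
40^10 ≡ 6 (mod 101)
40^20 ≡ 36 (mod 101)
40^25 ≡ 91 (mod 101)
40^50 ≡ 100 (mod 101)
40^100 ≡ 1 (mod 101) ✓
Hence ord(40) = 100.

100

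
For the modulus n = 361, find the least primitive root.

φ(361) = φ(19^2) = 19·(19−1) = 342 = 2 · 3^2 · 19.
g is a primitive root iff g^(342/q) ≢ 1 (mod 361) for each prime q ∈ {2, 3, 19}.
g = 2: 2^171 ≡ 360; 2^114 ≡ 292; 2^18 ≡ 58 — none is 1, so 2 is a primitive root.
The smallest primitive root modulo 361 is 2.

2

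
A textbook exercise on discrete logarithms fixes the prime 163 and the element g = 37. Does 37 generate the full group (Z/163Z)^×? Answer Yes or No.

No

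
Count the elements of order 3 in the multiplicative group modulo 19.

φ(19) = 19 − 1 = 18 = 2 · 3^2.
Since (Z/19Z)^× is cyclic of order 18, the number of elements of order d is φ(d) when d | 18 and 0 otherwise.
3 | 18, and φ(3) = 3 − 1 = 2.

2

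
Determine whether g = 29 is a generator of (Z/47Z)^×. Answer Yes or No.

Yes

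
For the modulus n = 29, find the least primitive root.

φ(29) = 29 − 1 = 28 = 2^2 · 7.
Test candidates g = 2, 3, … against the prime factors q ∈ {2, 7} of φ(29): g is a generator iff g^(28/q) ≢ 1 for every such q.
g = 2: 2^14 ≡ 28; 2^4 ≡ 16 — none is 1, so 2 is a primitive root.
The smallest primitive root modulo 29 is 2.

2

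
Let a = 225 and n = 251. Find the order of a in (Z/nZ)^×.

125

ord(225) | φ(251) = 251 − 1 = 250 = 2 · 5^3.
Divisors of 250: 1, 2, 5, 10, 25, 50, 125, 250.
Evaluate successive powers at the divisors of 250:
225^1 ≡ 225 (mod 251)
225^2 ≡ 174 (mod 251)
225^5 ≡ 211 (mod 251)
225^10 ≡ 94 (mod 251)
225^25 ≡ 219 (mod 251)
225^50 ≡ 20 (mod 251)
225^125 ≡ 1 (mod 251) ✓
The smallest such exponent is 125, so the order of 225 is 125.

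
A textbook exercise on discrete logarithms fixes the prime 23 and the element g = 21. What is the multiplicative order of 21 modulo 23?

22

ord(21) | φ(23) = 23 − 1 = 22 = 2 · 11.
Divisors of 22: 1, 2, 11, 22.
Compute 21^d (mod 23) for the divisors d until we hit 1:
21^1 ≡ 21
21^2 ≡ 4
21^11 ≡ 22
21^22 ≡ 1
Hence ord(21) = 22.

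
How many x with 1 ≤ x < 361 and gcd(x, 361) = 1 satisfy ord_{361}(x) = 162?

0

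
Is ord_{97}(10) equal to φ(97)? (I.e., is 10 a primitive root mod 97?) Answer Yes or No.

Yes

φ(97) = 97 − 1 = 96 = 2^5 · 3.
10 is a primitive root mod 97 iff 10^(φ(97)/q) ≢ 1 for every prime q | φ(97), i.e. q ∈ {2, 3}.
10^48 ≡ 96 (mod 97)  [q = 2: ≢ 1 ✓]
10^32 ≡ 61 (mod 97)  [q = 3: ≢ 1 ✓]
None equal 1, so ord_97(10) = 96: 10 is a primitive root.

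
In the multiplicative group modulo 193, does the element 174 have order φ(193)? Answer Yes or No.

Yes

φ(193) = 193 − 1 = 192 = 2^6 · 3.
It suffices to check that the order of 174 is not a proper divisor of 192: compute 174^(192/q) for q ∈ {2, 3}.
174^96 ≡ 192 (mod 193)  [q = 2: ≢ 1 ✓]
174^64 ≡ 84 (mod 193)  [q = 3: ≢ 1 ✓]
Every test exponent gives a nontrivial residue, hence 174 generates the full group.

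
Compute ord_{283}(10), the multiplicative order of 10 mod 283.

141

ord(10) | φ(283) = 283 − 1 = 282 = 2 · 3 · 47.
Divisors of 282: 1, 2, 3, 6, 47, 94, 141, 282.
Evaluate successive powers at the divisors of 282:
10^1 ≡ 10 (mod 283)
10^2 ≡ 100 (mod 283)
10^3 ≡ 151 (mod 283)
10^6 ≡ 161 (mod 283)
10^47 ≡ 238 (mod 283)
10^94 ≡ 44 (mod 283)
10^141 ≡ 1 (mod 283) ✓
Therefore the multiplicative order of 10 modulo 283 is 141.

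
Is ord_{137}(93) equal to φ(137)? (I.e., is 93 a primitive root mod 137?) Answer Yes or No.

φ(137) = 137 − 1 = 136 = 2^3 · 17.
93 is a primitive root mod 137 iff 93^(φ(137)/q) ≢ 1 for every prime q | φ(137), i.e. q ∈ {2, 17}.
93^68 ≡ 1 (mod 137)  [q = 2: ≡ 1 ✗]
93^8 ≡ 34 (mod 137)  [q = 17: ≢ 1 ✓]
The check at q = 2 fails, so 93 generates a proper subgroup.

No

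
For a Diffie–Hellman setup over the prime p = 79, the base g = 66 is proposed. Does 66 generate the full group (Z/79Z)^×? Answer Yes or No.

Yes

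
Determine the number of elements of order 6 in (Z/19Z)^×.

2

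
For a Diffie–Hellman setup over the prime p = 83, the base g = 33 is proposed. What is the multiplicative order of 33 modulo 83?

41

Since 33 ∈ (Z/83Z)^×, its order divides φ(83) = 83 − 1 = 82 = 2 · 41.
Divisors of 82: 1, 2, 41, 82.
Compute 33^d (mod 83) for the divisors d until we hit 1:
33^1 ≡ 33 (mod 83)
33^2 ≡ 10 (mod 83)
33^41 ≡ 1 (mod 83) ✓
The smallest such exponent is 41, so the order of 33 is 41.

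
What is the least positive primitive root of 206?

5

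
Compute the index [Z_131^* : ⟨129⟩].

2

The order of 129 must divide φ(131) = 131 − 1 = 130 = 2 · 5 · 13.
Divisors of 130: 1, 2, 5, 10, 13, 26, 65, 130.
Evaluate successive powers at the divisors of 130:
129^1 ≡ 129
129^2 ≡ 4
129^5 ≡ 99
129^10 ≡ 107
129^13 ≡ 61
129^26 ≡ 53
129^65 ≡ 1
So ord_131(129) = 65, hence |⟨129⟩| = 65.
The index is φ(131) / ord(129) = 130 / 65 = 2.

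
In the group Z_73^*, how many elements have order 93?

0

φ(73) = 73 − 1 = 72 = 2^3 · 3^2.
(Z/73Z)^× is cyclic (|G| = 72); a cyclic group of order m has exactly φ(d) elements of each order d | m, and none otherwise.
Since 93 ∤ 72, the count is 0.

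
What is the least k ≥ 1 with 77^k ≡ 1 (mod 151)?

Since 77 ∈ (Z/151Z)^×, its order divides φ(151) = 151 − 1 = 150 = 2 · 3 · 5^2.
Divisors of 150: 1, 2, 3, 5, 6, 10, 15, 25, 30, 50, 75, 150.
Evaluate successive powers at the divisors of 150:
77^1 ≡ 77 (mod 151)
77^2 ≡ 40 (mod 151)
77^3 ≡ 60 (mod 151)
77^5 ≡ 135 (mod 151)
77^6 ≡ 127 (mod 151)
77^10 ≡ 105 (mod 151)
77^15 ≡ 132 (mod 151)
77^25 ≡ 119 (mod 151)
77^30 ≡ 59 (mod 151)
77^50 ≡ 118 (mod 151)
77^75 ≡ 150 (mod 151)
77^150 ≡ 1 (mod 151) ✓
The smallest such exponent is 150, so the order of 77 is 150.

150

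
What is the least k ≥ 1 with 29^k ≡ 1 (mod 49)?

7

Since 29 ∈ (Z/49Z)^×, its order divides φ(49) = φ(7^2) = 7·(7−1) = 42 = 2 · 3 · 7.
Divisors of 42: 1, 2, 3, 6, 7, 14, 21, 42.
Compute 29^d (mod 49) for the divisors d until we hit 1:
29^1 ≡ 29
29^2 ≡ 8
29^3 ≡ 36
29^6 ≡ 22
29^7 ≡ 1
The smallest such exponent is 7, so the order of 29 is 7.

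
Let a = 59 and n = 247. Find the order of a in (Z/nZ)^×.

36

By Lagrange's theorem, ord_247(59) divides φ(247) = φ(13·19) = (13−1)·(19−1) = 12·18 = 216 = 2^3 · 3^3.
Divisors of 216: 1, 2, 3, 4, 6, 8, 9, 12, 18, 24, 27, 36, 54, 72, 108, 216.
Compute 59^d (mod 247) for the divisors d until we hit 1:
59^1 ≡ 59 (mod 247)
59^2 ≡ 23 (mod 247)
59^3 ≡ 122 (mod 247)
59^4 ≡ 35 (mod 247)
59^6 ≡ 64 (mod 247)
59^8 ≡ 237 (mod 247)
59^9 ≡ 151 (mod 247)
59^12 ≡ 144 (mod 247)
59^18 ≡ 77 (mod 247)
59^24 ≡ 235 (mod 247)
59^27 ≡ 18 (mod 247)
59^36 ≡ 1 (mod 247) ✓
Hence ord(59) = 36.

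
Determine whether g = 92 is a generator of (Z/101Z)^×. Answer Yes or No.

No

φ(101) = 101 − 1 = 100 = 2^2 · 5^2.
It suffices to check that the order of 92 is not a proper divisor of 100: compute 92^(100/q) for q ∈ {2, 5}.
92^50 ≡ 1 (mod 101)  [q = 2: ≡ 1 ✗]
92^20 ≡ 87 (mod 101)  [q = 5: ≢ 1 ✓]
Since 92^50 ≡ 1, the order of 92 divides 50 < 100, so 92 is not a primitive root.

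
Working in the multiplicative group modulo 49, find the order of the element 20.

14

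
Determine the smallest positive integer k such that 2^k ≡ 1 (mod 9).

6

By Lagrange's theorem, ord_9(2) divides φ(9) = φ(3^2) = 3·(3−1) = 6 = 2 · 3.
Divisors of 6: 1, 2, 3, 6.
Test each divisor d:
2^1 ≡ 2 (mod 9)
2^2 ≡ 4 (mod 9)
2^3 ≡ 8 (mod 9)
2^6 ≡ 1 (mod 9) ✓
So ord_9(2) = 6.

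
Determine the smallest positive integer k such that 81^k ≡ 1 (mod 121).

The order of 81 must divide φ(121) = φ(11^2) = 11·(11−1) = 110 = 2 · 5 · 11.
Divisors of 110: 1, 2, 5, 10, 11, 22, 55, 110.
Compute 81^d (mod 121) for the divisors d until we hit 1:
81^1 ≡ 81
81^2 ≡ 27
81^5 ≡ 1
So ord_121(81) = 5.

5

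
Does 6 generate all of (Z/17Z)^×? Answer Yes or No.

φ(17) = 17 − 1 = 16 = 2^4.
An element g generates (Z/17Z)^× iff g^(16/q) ≢ 1 (mod 17) for each prime q ∈ {2}.
6^8 ≡ 16 (mod 17)  [q = 2: ≢ 1 ✓]
None equal 1, so ord_17(6) = 16: 6 is a primitive root.

Yes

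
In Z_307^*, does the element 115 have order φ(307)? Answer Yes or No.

No

φ(307) = 307 − 1 = 306 = 2 · 3^2 · 17.
115 is a primitive root mod 307 iff 115^(φ(307)/q) ≢ 1 for every prime q | φ(307), i.e. q ∈ {2, 3, 17}.
115^153 ≡ 1 (mod 307)  [q = 2: ≡ 1 ✗]
115^102 ≡ 1 (mod 307)  [q = 3: ≡ 1 ✗]
115^18 ≡ 115 (mod 307)  [q = 17: ≢ 1 ✓]
Since 115^153 ≡ 1, the order of 115 divides 153 < 306, so 115 is not a primitive root.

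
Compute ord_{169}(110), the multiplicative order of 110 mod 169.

The order of 110 must divide φ(169) = φ(13^2) = 13·(13−1) = 156 = 2^2 · 3 · 13.
Divisors of 156: 1, 2, 3, 4, 6, 12, 13, 26, 39, 52, 78, 156.
Compute 110^d (mod 169) for the divisors d until we hit 1:
110^1 ≡ 110 (mod 169)
110^2 ≡ 101 (mod 169)
110^3 ≡ 125 (mod 169)
110^4 ≡ 61 (mod 169)
110^6 ≡ 77 (mod 169)
110^12 ≡ 14 (mod 169)
110^13 ≡ 19 (mod 169)
110^26 ≡ 23 (mod 169)
110^39 ≡ 99 (mod 169)
110^52 ≡ 22 (mod 169)
110^78 ≡ 168 (mod 169)
110^156 ≡ 1 (mod 169) ✓
So ord_169(110) = 156.

156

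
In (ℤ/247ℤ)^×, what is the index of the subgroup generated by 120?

24

Since 120 ∈ (Z/247Z)^×, its order divides φ(247) = φ(13·19) = (13−1)·(19−1) = 12·18 = 216 = 2^3 · 3^3.
Divisors of 216: 1, 2, 3, 4, 6, 8, 9, 12, 18, 24, 27, 36, 54, 72, 108, 216.
Evaluate successive powers at the divisors of 216:
120^1 ≡ 120 (mod 247)
120^2 ≡ 74 (mod 247)
120^3 ≡ 235 (mod 247)
120^4 ≡ 42 (mod 247)
120^6 ≡ 144 (mod 247)
120^8 ≡ 35 (mod 247)
120^9 ≡ 1 (mod 247) ✓
Thus |⟨120⟩| = ord(120) = 9.
The index is φ(247) / ord(120) = 216 / 9 = 24.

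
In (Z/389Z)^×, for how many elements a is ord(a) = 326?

0

φ(389) = 389 − 1 = 388 = 2^2 · 97.
In a cyclic group of order 388, there are φ(d) elements of order d for each divisor d of 388, and zero for non-divisors.
326 does not divide 388, so no element of (Z/389Z)^× has order 326.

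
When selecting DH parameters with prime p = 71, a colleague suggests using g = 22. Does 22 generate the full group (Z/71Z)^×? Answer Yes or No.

Yes

φ(71) = 71 − 1 = 70 = 2 · 5 · 7.
It suffices to check that the order of 22 is not a proper divisor of 70: compute 22^(70/q) for q ∈ {2, 5, 7}.
22^35 ≡ 70 (mod 71)  [q = 2: ≢ 1 ✓]
22^14 ≡ 5 (mod 71)  [q = 5: ≢ 1 ✓]
22^10 ≡ 37 (mod 71)  [q = 7: ≢ 1 ✓]
Every test exponent gives a nontrivial residue, hence 22 generates the full group.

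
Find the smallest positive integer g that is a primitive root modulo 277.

5

φ(277) = 277 − 1 = 276 = 2^2 · 3 · 23.
Test candidates g = 2, 3, … against the prime factors q ∈ {2, 3, 23} of φ(277): g is a generator iff g^(276/q) ≢ 1 for every such q.
g = 2: 2^138 ≡ 276; 2^92 ≡ 1 — hits 1, so not a primitive root.
g = 3: 3^138 ≡ 1 — hits 1, so not a primitive root.
g = 4: 4^138 ≡ 1 — hits 1, so not a primitive root.
g = 5: 5^138 ≡ 276; 5^92 ≡ 116; 5^12 ≡ 27 — none is 1, so 5 is a primitive root.
The smallest primitive root modulo 277 is 5.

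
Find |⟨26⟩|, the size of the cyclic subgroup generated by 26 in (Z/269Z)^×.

268

Since 26 ∈ (Z/269Z)^×, its order divides φ(269) = 269 − 1 = 268 = 2^2 · 67.
Divisors of 268: 1, 2, 4, 67, 134, 268.
Evaluate successive powers at the divisors of 268:
26^1 ≡ 26 (mod 269)
26^2 ≡ 138 (mod 269)
26^4 ≡ 214 (mod 269)
26^67 ≡ 82 (mod 269)
26^134 ≡ 268 (mod 269)
26^268 ≡ 1 (mod 269) ✓
Therefore the multiplicative order of 26 modulo 269 is 268.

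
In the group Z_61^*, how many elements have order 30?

8

φ(61) = 61 − 1 = 60 = 2^2 · 3 · 5.
Since (Z/61Z)^× is cyclic of order 60, the number of elements of order d is φ(d) when d | 60 and 0 otherwise.
30 = 2 · 3 · 5 divides 60, and φ(30) = 8.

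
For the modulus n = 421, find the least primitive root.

φ(421) = 421 − 1 = 420 = 2^2 · 3 · 5 · 7.
g is a primitive root iff g^(420/q) ≢ 1 (mod 421) for each prime q ∈ {2, 3, 5, 7}.
g = 2: 2^210 ≡ 420; 2^140 ≡ 400; 2^84 ≡ 279; 2^60 ≡ 370 — none is 1, so 2 is a primitive root.
Hence the least primitive root of 421 is 2.

2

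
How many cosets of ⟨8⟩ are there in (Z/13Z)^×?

3

By Lagrange's theorem, ord_13(8) divides φ(13) = 13 − 1 = 12 = 2^2 · 3.
Divisors of 12: 1, 2, 3, 4, 6, 12.
Test each divisor d:
8^1 ≡ 8
8^2 ≡ 12
8^3 ≡ 5
8^4 ≡ 1
So ord_13(8) = 4, hence |⟨8⟩| = 4.
[(Z/13Z)^× : ⟨8⟩] = 12/4 = 3.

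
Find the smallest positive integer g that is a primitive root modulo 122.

φ(122) = φ(2)·φ(61) = 1·60 = 60 = 2^2 · 3 · 5.
Test candidates g = 2, 3, … against the prime factors q ∈ {2, 3, 5} of φ(122): g is a generator iff g^(60/q) ≢ 1 for every such q.
g = 2: gcd(2, 122) = 2 > 1, not a unit — skip.
g = 3: 3^30 ≡ 1 — hits 1, so not a primitive root.
g = 4: gcd(4, 122) = 2 > 1, not a unit — skip.
g = 5: 5^30 ≡ 1 — hits 1, so not a primitive root.
g = 6: gcd(6, 122) = 2 > 1, not a unit — skip.
g = 7: 7^30 ≡ 121; 7^20 ≡ 47; 7^12 ≡ 95 — none is 1, so 7 is a primitive root.
So 7 is the smallest generator of (Z/122Z)^×.

7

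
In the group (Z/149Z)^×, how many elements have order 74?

φ(149) = 149 − 1 = 148 = 2^2 · 37.
(Z/149Z)^× is cyclic (|G| = 148); a cyclic group of order m has exactly φ(d) elements of each order d | m, and none otherwise.
74 = 2 · 37 divides 148, and φ(74) = 36.

36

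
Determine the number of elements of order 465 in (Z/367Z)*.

φ(367) = 367 − 1 = 366 = 2 · 3 · 61.
(Z/367Z)^× is cyclic (|G| = 366); a cyclic group of order m has exactly φ(d) elements of each order d | m, and none otherwise.
Since 465 ∤ 366, the count is 0.

0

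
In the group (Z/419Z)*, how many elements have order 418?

180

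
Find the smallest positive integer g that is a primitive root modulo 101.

φ(101) = 101 − 1 = 100 = 2^2 · 5^2.
g is a primitive root iff g^(100/q) ≢ 1 (mod 101) for each prime q ∈ {2, 5}.
g = 2: 2^50 ≡ 100; 2^20 ≡ 95 — none is 1, so 2 is a primitive root.
Hence the least primitive root of 101 is 2.

2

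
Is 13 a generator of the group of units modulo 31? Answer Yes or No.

Yes

φ(31) = 31 − 1 = 30 = 2 · 3 · 5.
An element g generates (Z/31Z)^× iff g^(30/q) ≢ 1 (mod 31) for each prime q ∈ {2, 3, 5}.
13^15 ≡ 30 (mod 31)  [q = 2: ≢ 1 ✓]
13^10 ≡ 5 (mod 31)  [q = 3: ≢ 1 ✓]
13^6 ≡ 16 (mod 31)  [q = 5: ≢ 1 ✓]
All checks pass, so 13 has order 30 and is a primitive root modulo 31.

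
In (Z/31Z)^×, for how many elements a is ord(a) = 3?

2

φ(31) = 31 − 1 = 30 = 2 · 3 · 5.
(Z/31Z)^× is cyclic (|G| = 30); a cyclic group of order m has exactly φ(d) elements of each order d | m, and none otherwise.
3 | 30, and φ(3) = 3 − 1 = 2.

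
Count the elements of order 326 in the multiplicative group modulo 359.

φ(359) = 359 − 1 = 358 = 2 · 179.
(Z/359Z)^× is cyclic (|G| = 358); a cyclic group of order m has exactly φ(d) elements of each order d | m, and none otherwise.
Here 358 is not a multiple of 326, so there are no elements of order 326.

0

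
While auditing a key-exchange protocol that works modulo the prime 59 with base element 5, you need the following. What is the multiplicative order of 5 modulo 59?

29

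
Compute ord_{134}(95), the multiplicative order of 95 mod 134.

66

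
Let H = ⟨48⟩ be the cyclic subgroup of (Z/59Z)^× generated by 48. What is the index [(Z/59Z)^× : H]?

2

ord(48) | φ(59) = 59 − 1 = 58 = 2 · 29.
Divisors of 58: 1, 2, 29, 58.
Check 48^d mod 59 for each divisor in increasing order:
48^1 ≡ 48
48^2 ≡ 3
48^29 ≡ 1
Thus |⟨48⟩| = ord(48) = 29.
[(Z/59Z)^× : ⟨48⟩] = 58/29 = 2.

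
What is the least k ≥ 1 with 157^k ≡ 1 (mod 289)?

68

ord(157) | φ(289) = φ(17^2) = 17·(17−1) = 272 = 2^4 · 17.
Divisors of 272: 1, 2, 4, 8, 16, 17, 34, 68, 136, 272.
Test each divisor d:
157^1 ≡ 157 (mod 289)
157^2 ≡ 84 (mod 289)
157^4 ≡ 120 (mod 289)
157^8 ≡ 239 (mod 289)
157^16 ≡ 188 (mod 289)
157^17 ≡ 38 (mod 289)
157^34 ≡ 288 (mod 289)
157^68 ≡ 1 (mod 289) ✓
So ord_289(157) = 68.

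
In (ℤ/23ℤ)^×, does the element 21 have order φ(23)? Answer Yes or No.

Yes

φ(23) = 23 − 1 = 22 = 2 · 11.
An element g generates (Z/23Z)^× iff g^(22/q) ≢ 1 (mod 23) for each prime q ∈ {2, 11}.
21^11 ≡ 22 (mod 23)  [q = 2: ≢ 1 ✓]
21^2 ≡ 4 (mod 23)  [q = 11: ≢ 1 ✓]
Every test exponent gives a nontrivial residue, hence 21 generates the full group.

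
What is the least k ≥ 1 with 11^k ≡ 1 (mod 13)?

12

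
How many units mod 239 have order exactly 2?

φ(239) = 239 − 1 = 238 = 2 · 7 · 17.
(Z/239Z)^× is cyclic (|G| = 238); a cyclic group of order m has exactly φ(d) elements of each order d | m, and none otherwise.
2 | 238, and φ(2) = 2 − 1 = 1.

1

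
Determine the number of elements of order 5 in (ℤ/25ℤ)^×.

φ(25) = φ(5^2) = 5·(5−1) = 20 = 2^2 · 5.
Since (Z/25Z)^× is cyclic of order 20, the number of elements of order d is φ(d) when d | 20 and 0 otherwise.
5 | 20, and φ(5) = 5 − 1 = 4.

4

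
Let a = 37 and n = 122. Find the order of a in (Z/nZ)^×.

20

By Lagrange's theorem, ord_122(37) divides φ(122) = φ(2)·φ(61) = 1·60 = 60 = 2^2 · 3 · 5.
Divisors of 60: 1, 2, 3, 4, 5, 6, 10, 12, 15, 20, 30, 60.
Compute 37^d (mod 122) for the divisors d until we hit 1:
37^1 ≡ 37 (mod 122)
37^2 ≡ 27 (mod 122)
37^3 ≡ 23 (mod 122)
37^4 ≡ 119 (mod 122)
37^5 ≡ 11 (mod 122)
37^6 ≡ 41 (mod 122)
37^10 ≡ 121 (mod 122)
37^12 ≡ 95 (mod 122)
37^15 ≡ 111 (mod 122)
37^20 ≡ 1 (mod 122) ✓
Hence ord(37) = 20.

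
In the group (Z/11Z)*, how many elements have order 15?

0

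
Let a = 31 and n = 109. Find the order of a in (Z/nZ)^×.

The order of 31 must divide φ(109) = 109 − 1 = 108 = 2^2 · 3^3.
Divisors of 108: 1, 2, 3, 4, 6, 9, 12, 18, 27, 36, 54, 108.
Check 31^d mod 109 for each divisor in increasing order:
31^1 ≡ 31 (mod 109)
31^2 ≡ 89 (mod 109)
31^3 ≡ 34 (mod 109)
31^4 ≡ 73 (mod 109)
31^6 ≡ 66 (mod 109)
31^9 ≡ 64 (mod 109)
31^12 ≡ 105 (mod 109)
31^18 ≡ 63 (mod 109)
31^27 ≡ 108 (mod 109)
31^36 ≡ 45 (mod 109)
31^54 ≡ 1 (mod 109) ✓
The smallest such exponent is 54, so the order of 31 is 54.

54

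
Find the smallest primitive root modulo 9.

2

φ(9) = φ(3^2) = 3·(3−1) = 6 = 2 · 3.
g is a primitive root iff g^(6/q) ≢ 1 (mod 9) for each prime q ∈ {2, 3}.
g = 2: 2^3 ≡ 8; 2^2 ≡ 4 — none is 1, so 2 is a primitive root.
The smallest primitive root modulo 9 is 2.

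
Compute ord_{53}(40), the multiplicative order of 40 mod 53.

26

The order of 40 must divide φ(53) = 53 − 1 = 52 = 2^2 · 13.
Divisors of 52: 1, 2, 4, 13, 26, 52.
Check 40^d mod 53 for each divisor in increasing order:
40^1 ≡ 40
40^2 ≡ 10
40^4 ≡ 47
40^13 ≡ 52
40^26 ≡ 1
Hence ord(40) = 26.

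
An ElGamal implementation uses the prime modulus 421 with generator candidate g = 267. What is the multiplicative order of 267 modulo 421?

420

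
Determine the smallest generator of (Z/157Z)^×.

φ(157) = 157 − 1 = 156 = 2^2 · 3 · 13.
g is a primitive root iff g^(156/q) ≢ 1 (mod 157) for each prime q ∈ {2, 3, 13}.
g = 2: 2^78 ≡ 156; 2^52 ≡ 1 — hits 1, so not a primitive root.
g = 3: 3^78 ≡ 1 — hits 1, so not a primitive root.
g = 4: 4^78 ≡ 1 — hits 1, so not a primitive root.
g = 5: 5^78 ≡ 156; 5^52 ≡ 12; 5^12 ≡ 130 — none is 1, so 5 is a primitive root.
The smallest primitive root modulo 157 is 5.

5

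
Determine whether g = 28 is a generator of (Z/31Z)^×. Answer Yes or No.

φ(31) = 31 − 1 = 30 = 2 · 3 · 5.
28 is a primitive root mod 31 iff 28^(φ(31)/q) ≢ 1 for every prime q | φ(31), i.e. q ∈ {2, 3, 5}.
28^15 ≡ 1 (mod 31)  [q = 2: ≡ 1 ✗]
28^10 ≡ 25 (mod 31)  [q = 3: ≢ 1 ✓]
28^6 ≡ 16 (mod 31)  [q = 5: ≢ 1 ✓]
Since 28^15 ≡ 1, the order of 28 divides 15 < 30, so 28 is not a primitive root.

No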